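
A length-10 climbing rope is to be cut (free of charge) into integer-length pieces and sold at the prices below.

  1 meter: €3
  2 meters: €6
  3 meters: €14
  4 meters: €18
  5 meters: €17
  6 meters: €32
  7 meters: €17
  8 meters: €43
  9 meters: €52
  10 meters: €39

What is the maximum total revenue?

Consider every possible first cut. v[k] is the best of p[i]+v[k−i] over all sellable i≤k.
v[1] = 3
v[2] = max(3+3, 6+0) = 6
v[3] = max(3+6, 6+3, 14+0) = 14
v[4] = max(3+14, 6+6, 14+3, 18+0) = 18
v[5] = max(3+18, 6+14, 14+6, 18+3, 17+0) = 21
v[6] = max(3+21, 6+18, 14+14, 18+6, 17+3, 32+0) = 32
v[7] = max(3+32, 6+21, 14+18, …, 32+3, 17+0) = 35
v[8] = max(3+35, 6+32, 14+21, …, 17+3, 43+0) = 43
v[9] = max(3+43, 6+35, 14+32, …, 43+3, 52+0) = 52
v[10] = max(3+52, 6+43, 14+35, …, 52+3, 39+0) = 55
One optimal cutting: 9 + 1 → €52 + €3 = €55.

55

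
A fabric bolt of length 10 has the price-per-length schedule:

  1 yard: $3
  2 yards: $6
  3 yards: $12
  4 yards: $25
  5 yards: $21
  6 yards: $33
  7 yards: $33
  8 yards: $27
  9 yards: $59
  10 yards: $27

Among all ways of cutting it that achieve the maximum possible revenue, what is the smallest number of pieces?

2

Let r[k] be the best obtainable value from length k. For each k, try every first piece i and keep the best of price[i] + r[k−i].
r[1] = 3
r[2] = 6  (first piece 1, then r[1]=3)
r[3] = 12
r[4] = 25
r[5] = 28  (first piece 1, then r[4]=25)
r[6] = 33
r[7] = 37  (first piece 3, then r[4]=25)
r[8] = 50  (first piece 4, then r[4]=25)
r[9] = 59
r[10] = 62  (first piece 1, then r[9]=59)
Maximum revenue is $62.
Now minimize piece count subject to staying optimal: for each k, pieces[k] = 1 + min over i with p[i]+r[k−i]=r[k] of pieces[k−i].
pieces[7] = 2
pieces[8] = 2
pieces[9] = 1
pieces[10] = 2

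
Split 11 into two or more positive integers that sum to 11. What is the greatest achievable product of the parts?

54

Let g[k] be the best product for length k (with at least one cut). For each first piece i, the rest contributes max(k−i, g[k−i]).
Small cases: g[2]=1, g[3]=2.
g[4] = max(1×3, 2×2, 3×1) = 4
g[5] = max(1×4, 2×3, 3×2, 4×1) = 6
g[6] = max(1×6, 2×4, 3×3, 4×2, 5×1) = 9
g[7] = max(1×9, 2×6, 3×4, 4×3, 5×2, 6×1) = 12
g[8] = max(1×12, 2×9, 3×6, …, 6×2, 7×1) = 18
g[9] = max(1×18, 2×12, 3×9, …, 7×2, 8×1) = 27
g[10] = max(1×27, 2×18, 3×12, …, 8×2, 9×1) = 36
g[11] = max(1×36, 2×27, 3×18, …, 9×2, 10×1) = 54
One optimal split: 3 + 3 + 3 + 2; product 3×3×3×2 = 54.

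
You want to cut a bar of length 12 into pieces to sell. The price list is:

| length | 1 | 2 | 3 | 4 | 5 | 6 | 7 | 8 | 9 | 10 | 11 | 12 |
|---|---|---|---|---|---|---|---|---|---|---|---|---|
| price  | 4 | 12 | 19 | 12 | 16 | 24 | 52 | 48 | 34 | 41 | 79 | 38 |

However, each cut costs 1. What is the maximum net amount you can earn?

82

Build v[k] bottom-up: v[k] = max over allowed piece i of (p[i] + v[k−i]) − 1 per cut.
v[1] = 4
v[2] = 12
v[3] = 19
v[4] = 23  (first piece 2, then v[2]=12)
v[5] = 30  (first piece 2, then v[3]=19)
v[6] = 37  (first piece 3, then v[3]=19)
v[7] = 52
v[8] = 55  (first piece 1, then v[7]=52)
v[9] = 63  (first piece 2, then v[7]=52)
v[10] = 70  (first piece 3, then v[7]=52)
v[11] = 79
v[12] = 82  (first piece 1, then v[11]=79)
One optimal plan: pieces 11 + 1 (1 cut) → 83 − 1 = 82.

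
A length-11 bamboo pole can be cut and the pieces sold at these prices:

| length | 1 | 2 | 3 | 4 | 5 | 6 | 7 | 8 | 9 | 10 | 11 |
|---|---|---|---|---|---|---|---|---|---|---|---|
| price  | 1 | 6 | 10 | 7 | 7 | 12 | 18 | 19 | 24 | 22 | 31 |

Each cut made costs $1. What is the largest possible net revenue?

Consider every possible first cut. v[k] is the best of p[i]+v[k−i] over all sellable i≤k, charging 1 whenever i<k.
v[1] = 1
v[2] = max(1+1-1, 6+0) = 6
v[3] = max(1+6-1, 6+1-1, 10+0) = 10
v[4] = max(1+10-1, 6+6-1, 10+1-1, 7+0) = 11
v[5] = max(1+11-1, 6+10-1, 10+6-1, 7+1-1, 7+0) = 15
v[6] = max(1+15-1, 6+11-1, 10+10-1, 7+6-1, 7+1-1, 12+0) = 19
v[7] = max(1+19-1, 6+15-1, 10+11-1, …, 12+1-1, 18+0) = 20
v[8] = max(1+20-1, 6+19-1, 10+15-1, …, 18+1-1, 19+0) = 24
v[9] = max(1+24-1, 6+20-1, 10+19-1, …, 19+1-1, 24+0) = 28
v[10] = max(1+28-1, 6+24-1, 10+20-1, …, 24+1-1, 22+0) = 29
v[11] = max(1+29-1, 6+28-1, 10+24-1, …, 22+1-1, 31+0) = 33
One optimal plan: pieces 3 + 3 + 3 + 2 (3 cuts) → $36 − $3 = $33.

33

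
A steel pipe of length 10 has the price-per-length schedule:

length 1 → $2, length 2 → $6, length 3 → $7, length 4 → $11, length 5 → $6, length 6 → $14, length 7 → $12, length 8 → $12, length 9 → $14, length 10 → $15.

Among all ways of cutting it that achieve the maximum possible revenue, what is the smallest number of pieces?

Consider every possible first cut. r[k] is the best of p[i]+r[k−i] over all sellable i≤k.
r[1] = 2
r[2] = 6
r[3] = 8  (first piece 1, then r[2]=6)
r[4] = 12  (first piece 2, then r[2]=6)
r[5] = 14  (first piece 1, then r[4]=12)
r[6] = 18  (first piece 2, then r[4]=12)
r[7] = 20  (first piece 1, then r[6]=18)
r[8] = 24  (first piece 2, then r[6]=18)
r[9] = 26  (first piece 1, then r[8]=24)
r[10] = 30  (first piece 2, then r[8]=24)
Maximum revenue is $30.
Now minimize piece count subject to staying optimal: for each k, pieces[k] = 1 + min over i with p[i]+r[k−i]=r[k] of pieces[k−i].
pieces[7] = 4
pieces[8] = 4
pieces[9] = 5
pieces[10] = 5

5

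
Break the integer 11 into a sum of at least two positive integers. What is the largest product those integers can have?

54

Fill P[k] for k=2..11: at each k try every first piece i and multiply by the better of (k−i) uncut or P[k−i].
P[2] = 1*max(1,0) = 1*1 = 1
P[3] = 1*max(2,1) = 1*2 = 2
P[4] = 2*max(2,1) = 2*2 = 4
P[5] = 2*max(3,2) = 2*3 = 6
P[6] = 3*max(3,2) = 3*3 = 9
P[7] = 2*max(5,6) = 2*6 = 12
P[8] = 2*max(6,9) = 2*9 = 18
P[9] = 3*max(6,9) = 3*9 = 27
P[10] = 2*max(8,18) = 2*18 = 36
P[11] = 2*max(9,27) = 2*27 = 54
One optimal split: 3 + 3 + 3 + 2; product 3*3*3*2 = 54.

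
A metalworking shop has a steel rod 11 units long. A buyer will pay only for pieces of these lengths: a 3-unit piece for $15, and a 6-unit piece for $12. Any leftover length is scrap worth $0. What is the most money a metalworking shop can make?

Consider every possible first cut. f[k] is the best of p[i]+f[k−i] over all sellable i≤k.
f[1] = 0
f[2] = 0
f[3] = 15
f[4] = 15
f[5] = 15
f[6] = max(15+15, 12+0) = 30
f[7] = max(15+15, 12+0) = 30
f[8] = max(15+15, 12+0) = 30
f[9] = max(15+30, 12+15) = 45
f[10] = max(15+30, 12+15) = 45
f[11] = max(15+30, 12+15) = 45
One optimal cutting: pieces 3 + 3 + 3 with 2 units of scrap → $45.

45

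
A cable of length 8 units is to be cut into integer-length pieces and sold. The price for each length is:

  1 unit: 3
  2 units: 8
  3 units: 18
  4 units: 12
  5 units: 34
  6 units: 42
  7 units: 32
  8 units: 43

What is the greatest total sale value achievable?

52

Let R[k] be the best obtainable value from length k. For each k, try every first piece i and keep the best of price[i] + R[k−i].
R[1] = 3
R[2] = 8
R[3] = 18
R[4] = 21  (first piece 1, then R[3]=18)
R[5] = 34
R[6] = 42
R[7] = 45  (first piece 1, then R[6]=42)
R[8] = 52  (first piece 3, then R[5]=34)
One optimal cutting: 5 + 3 → 34 + 18 = 52.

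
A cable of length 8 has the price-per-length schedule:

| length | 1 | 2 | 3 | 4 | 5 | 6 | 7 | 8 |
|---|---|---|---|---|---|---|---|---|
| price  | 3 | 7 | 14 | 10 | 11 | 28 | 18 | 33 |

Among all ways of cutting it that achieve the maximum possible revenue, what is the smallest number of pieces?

Let r[k] be the best obtainable value from length k. For each k, try every first piece i and keep the best of price[i] + r[k−i].
r[1] = 3
r[2] = 7
r[3] = 14
r[4] = 17  (first piece 1, then r[3]=14)
r[5] = 21  (first piece 2, then r[3]=14)
r[6] = 28  (first piece 3, then r[3]=14)
r[7] = 31  (first piece 1, then r[6]=28)
r[8] = 35  (first piece 2, then r[6]=28)
Maximum revenue is €35.
Now minimize piece count subject to staying optimal: for each k, pieces[k] = 1 + min over i with p[i]+r[k−i]=r[k] of pieces[k−i].
pieces[5] = 2
pieces[6] = 1
pieces[7] = 2
pieces[8] = 2

2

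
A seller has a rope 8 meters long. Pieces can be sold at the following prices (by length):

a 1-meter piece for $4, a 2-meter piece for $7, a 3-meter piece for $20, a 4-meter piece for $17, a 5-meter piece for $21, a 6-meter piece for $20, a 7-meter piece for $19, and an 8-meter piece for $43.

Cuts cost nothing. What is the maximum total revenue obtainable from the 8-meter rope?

48

Consider every possible first cut. best[k] is the best of p[i]+best[k−i] over all sellable i≤k.
best[1] = 4
best[2] = max(4+4, 7+0) = 8
best[3] = max(4+8, 7+4, 20+0) = 20
best[4] = max(4+20, 7+8, 20+4, 17+0) = 24
best[5] = max(4+24, 7+20, 20+8, 17+4, 21+0) = 28
best[6] = max(4+28, 7+24, 20+20, 17+8, 21+4, 20+0) = 40
best[7] = max(4+40, 7+28, 20+24, …, 20+4, 19+0) = 44
best[8] = max(4+44, 7+40, 20+28, …, 19+4, 43+0) = 48
One optimal cutting: 3 + 3 + 1 + 1 → $20 + $20 + $4 + $4 = $48.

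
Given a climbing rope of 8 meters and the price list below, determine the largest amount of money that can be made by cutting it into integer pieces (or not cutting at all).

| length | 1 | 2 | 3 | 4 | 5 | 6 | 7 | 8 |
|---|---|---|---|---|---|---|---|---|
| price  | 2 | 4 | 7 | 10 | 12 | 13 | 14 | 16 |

Consider every possible first cut. R[k] is the best of p[i]+R[k−i] over all sellable i≤k.
R[1] = 2
R[2] = 4  (first piece 1, then R[1]=2)
R[3] = 7
R[4] = 10
R[5] = 12  (first piece 1, then R[4]=10)
R[6] = 14  (first piece 1, then R[5]=12)
R[7] = 17  (first piece 3, then R[4]=10)
R[8] = 20  (first piece 4, then R[4]=10)
One optimal cutting: 4 + 4 → €10 + €10 = €20.

20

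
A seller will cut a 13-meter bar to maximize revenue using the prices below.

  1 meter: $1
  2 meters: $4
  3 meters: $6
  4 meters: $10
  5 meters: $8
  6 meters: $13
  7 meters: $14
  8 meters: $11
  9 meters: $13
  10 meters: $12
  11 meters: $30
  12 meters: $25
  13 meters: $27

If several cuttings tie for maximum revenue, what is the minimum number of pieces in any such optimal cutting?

2

Consider every possible first cut. r[k] is the best of p[i]+r[k−i] over all sellable i≤k.
r[1] = 1
r[2] = 4
r[3] = 6
r[4] = 10
r[5] = 11  (first piece 1, then r[4]=10)
r[6] = 14  (first piece 2, then r[4]=10)
r[7] = 16  (first piece 3, then r[4]=10)
r[8] = 20  (first piece 4, then r[4]=10)
r[9] = 21  (first piece 1, then r[8]=20)
r[10] = 24  (first piece 2, then r[8]=20)
r[11] = 30
r[12] = 31  (first piece 1, then r[11]=30)
r[13] = 34  (first piece 2, then r[11]=30)
Maximum revenue is $34.
Now minimize piece count subject to staying optimal: for each k, pieces[k] = 1 + min over i with p[i]+r[k−i]=r[k] of pieces[k−i].
pieces[10] = 3
pieces[11] = 1
pieces[12] = 2
pieces[13] = 2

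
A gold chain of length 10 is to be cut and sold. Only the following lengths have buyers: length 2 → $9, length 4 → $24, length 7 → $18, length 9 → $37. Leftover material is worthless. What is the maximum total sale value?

57

Let best[k] be the best obtainable value from length k. For each k, try every first piece i and keep the best of price[i] + best[k−i].
best[1] = 0
best[2] = 9
best[3] = 9
best[4] = 24
best[5] = 24
best[6] = 33  (first piece 2, then best[4]=24)
best[7] = 33
best[8] = 48  (first piece 4, then best[4]=24)
best[9] = 48
best[10] = 57  (first piece 2, then best[8]=48)
One optimal cutting: 4 + 4 + 2 → $57.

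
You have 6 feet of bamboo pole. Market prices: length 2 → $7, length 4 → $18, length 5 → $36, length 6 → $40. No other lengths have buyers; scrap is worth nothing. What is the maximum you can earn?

Build best[k] bottom-up: best[k] = max over allowed piece i of (p[i] + best[k−i]).
best[1] = 0
best[2] = 7
best[3] = 7
best[4] = max(7+7, 18+0) = 18
best[5] = max(7+7, 18+0, 36+0) = 36
best[6] = max(7+18, 18+7, 36+0, 40+0) = 40
One optimal cutting: 6 → $40.

40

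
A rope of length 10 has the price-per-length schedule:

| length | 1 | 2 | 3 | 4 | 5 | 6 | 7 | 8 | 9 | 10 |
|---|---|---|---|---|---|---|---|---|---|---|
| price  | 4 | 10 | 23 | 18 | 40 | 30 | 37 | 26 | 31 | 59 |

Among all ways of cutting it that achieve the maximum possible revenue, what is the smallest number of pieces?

Consider every possible first cut. r[k] is the best of p[i]+r[k−i] over all sellable i≤k.
r[1] = 4
r[2] = 10
r[3] = 23
r[4] = 27  (first piece 1, then r[3]=23)
r[5] = 40
r[6] = 46  (first piece 3, then r[3]=23)
r[7] = 50  (first piece 1, then r[6]=46)
r[8] = 63  (first piece 3, then r[5]=40)
r[9] = 69  (first piece 3, then r[6]=46)
r[10] = 80  (first piece 5, then r[5]=40)
Maximum revenue is $80.
Now minimize piece count subject to staying optimal: for each k, pieces[k] = 1 + min over i with p[i]+r[k−i]=r[k] of pieces[k−i].
pieces[7] = 2
pieces[8] = 2
pieces[9] = 3
pieces[10] = 2

2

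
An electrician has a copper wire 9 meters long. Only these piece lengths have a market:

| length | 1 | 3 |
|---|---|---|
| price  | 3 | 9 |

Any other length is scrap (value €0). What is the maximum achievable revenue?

27

Consider every possible first cut. f[k] is the best of p[i]+f[k−i] over all sellable i≤k.
f[1] = 3
f[2] = 6  (first piece 1, then f[1]=3)
f[3] = max(3+6, 9+0) = 9
f[4] = max(3+9, 9+3) = 12
f[5] = max(3+12, 9+6) = 15
f[6] = max(3+15, 9+9) = 18
f[7] = max(3+18, 9+12) = 21
f[8] = max(3+21, 9+15) = 24
f[9] = max(3+24, 9+18) = 27
One optimal cutting: 1 + 1 + 1 + 1 + 1 + 1 + 1 + 1 + 1 → €27.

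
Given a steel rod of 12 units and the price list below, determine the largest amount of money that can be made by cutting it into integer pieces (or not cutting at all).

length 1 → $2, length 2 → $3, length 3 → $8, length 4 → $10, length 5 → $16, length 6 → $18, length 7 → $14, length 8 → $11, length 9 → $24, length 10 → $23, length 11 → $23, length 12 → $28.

36

Consider every possible first cut. best[k] is the best of p[i]+best[k−i] over all sellable i≤k.
best[1] = 2
best[2] = 4  (first piece 1, then best[1]=2)
best[3] = 8
best[4] = 10  (first piece 1, then best[3]=8)
best[5] = 16
best[6] = 18  (first piece 1, then best[5]=16)
best[7] = 20  (first piece 1, then best[6]=18)
best[8] = 24  (first piece 3, then best[5]=16)
best[9] = 26  (first piece 1, then best[8]=24)
best[10] = 32  (first piece 5, then best[5]=16)
best[11] = 34  (first piece 1, then best[10]=32)
best[12] = 36  (first piece 1, then best[11]=34)
One optimal cutting: 5 + 5 + 1 + 1 → $16 + $16 + $2 + $2 = $36.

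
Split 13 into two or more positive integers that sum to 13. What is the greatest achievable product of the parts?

Define f[k] = max over 1≤i<k of i · max(k−i, f[k−i]); the inner max lets the remainder stay uncut if that's better.
f[2] = 1·max(1,0) = 1·1 = 1
f[3] = max(1·2, 2·1) = 2
f[4] = max(1·3, 2·2, 3·1) = 4
f[5] = max(1·4, 2·3, 3·2, 4·1) = 6
f[6] = max(1·6, 2·4, 3·3, 4·2, 5·1) = 9
f[7] = max(1·9, 2·6, 3·4, 4·3, 5·2, 6·1) = 12
f[8] = max(1·12, 2·9, 3·6, …, 6·2, 7·1) = 18
f[9] = max(1·18, 2·12, 3·9, …, 7·2, 8·1) = 27
f[10] = max(1·27, 2·18, 3·12, …, 8·2, 9·1) = 36
f[11] = max(1·36, 2·27, 3·18, …, 9·2, 10·1) = 54
f[12] = max(1·54, 2·36, 3·27, …, 10·2, 11·1) = 81
f[13] = max(1·81, 2·54, 3·36, …, 11·2, 12·1) = 108
One optimal split: 3 + 3 + 3 + 2 + 2; product 3·3·3·2·2 = 108.

108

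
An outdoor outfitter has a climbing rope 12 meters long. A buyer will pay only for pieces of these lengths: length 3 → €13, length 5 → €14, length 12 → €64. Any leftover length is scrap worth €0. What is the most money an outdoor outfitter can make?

Build best[k] bottom-up: best[k] = max over allowed piece i of (p[i] + best[k−i]).
best[1] = 0
best[2] = 0
best[3] = 13
best[4] = 13
best[5] = max(13+0, 14+0) = 14
best[6] = max(13+13, 14+0) = 26
best[7] = max(13+13, 14+0) = 26
best[8] = max(13+14, 14+13) = 27
best[9] = max(13+26, 14+13) = 39
best[10] = max(13+26, 14+14) = 39
best[11] = max(13+27, 14+26) = 40
best[12] = max(13+39, 14+26, 64+0) = 64
One optimal cutting: 12 → €64.

64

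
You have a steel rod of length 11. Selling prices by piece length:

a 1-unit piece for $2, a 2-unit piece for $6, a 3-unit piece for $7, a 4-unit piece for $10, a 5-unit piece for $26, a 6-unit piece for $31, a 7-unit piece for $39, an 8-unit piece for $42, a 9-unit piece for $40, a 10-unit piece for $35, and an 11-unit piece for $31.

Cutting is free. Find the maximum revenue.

57

Build R[k] bottom-up: R[k] = max over allowed piece i of (p[i] + R[k−i]).
R[1] = 2
R[2] = 6
R[3] = 8  (first piece 1, then R[2]=6)
R[4] = 12  (first piece 2, then R[2]=6)
R[5] = 26
R[6] = 31
R[7] = 39
R[8] = 42
R[9] = 45  (first piece 2, then R[7]=39)
R[10] = 52  (first piece 5, then R[5]=26)
R[11] = 57  (first piece 5, then R[6]=31)
One optimal cutting: 6 + 5 → $31 + $26 = $57.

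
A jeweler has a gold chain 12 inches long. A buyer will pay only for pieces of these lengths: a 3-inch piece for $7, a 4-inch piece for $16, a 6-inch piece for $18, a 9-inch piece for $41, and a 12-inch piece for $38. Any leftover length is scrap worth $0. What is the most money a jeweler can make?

Build best[k] bottom-up: best[k] = max over allowed piece i of (p[i] + best[k−i]).
best[1] = 0
best[2] = 0
best[3] = 7
best[4] = max(7+0, 16+0) = 16
best[5] = max(7+0, 16+0) = 16
best[6] = max(7+7, 16+0, 18+0) = 18
best[7] = max(7+16, 16+7, 18+0) = 23
best[8] = max(7+16, 16+16, 18+0) = 32
best[9] = max(7+18, 16+16, 18+7, 41+0) = 41
best[10] = max(7+23, 16+18, 18+16, 41+0) = 41
best[11] = max(7+32, 16+23, 18+16, 41+0) = 41
best[12] = max(7+41, 16+32, 18+18, 41+7, 38+0) = 48
One optimal cutting: 9 + 3 → $48.

48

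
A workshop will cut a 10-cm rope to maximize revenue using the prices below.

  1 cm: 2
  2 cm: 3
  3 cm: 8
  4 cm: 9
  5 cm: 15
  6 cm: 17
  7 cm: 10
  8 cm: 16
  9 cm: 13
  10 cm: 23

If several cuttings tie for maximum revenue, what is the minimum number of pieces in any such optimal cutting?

2

Let r[k] be the best obtainable value from length k. For each k, try every first piece i and keep the best of price[i] + r[k−i].
r[1] = 2
r[2] = 4  (first piece 1, then r[1]=2)
r[3] = 8
r[4] = 10  (first piece 1, then r[3]=8)
r[5] = 15
r[6] = 17  (first piece 1, then r[5]=15)
r[7] = 19  (first piece 1, then r[6]=17)
r[8] = 23  (first piece 3, then r[5]=15)
r[9] = 25  (first piece 1, then r[8]=23)
r[10] = 30  (first piece 5, then r[5]=15)
Maximum revenue is 30.
Now minimize piece count subject to staying optimal: for each k, pieces[k] = 1 + min over i with p[i]+r[k−i]=r[k] of pieces[k−i].
pieces[7] = 2
pieces[8] = 2
pieces[9] = 2
pieces[10] = 2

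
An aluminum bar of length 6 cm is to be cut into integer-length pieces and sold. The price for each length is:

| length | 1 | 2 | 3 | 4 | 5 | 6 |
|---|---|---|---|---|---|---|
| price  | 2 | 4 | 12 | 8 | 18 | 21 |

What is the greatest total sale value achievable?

24

Consider every possible first cut. v[k] is the best of p[i]+v[k−i] over all sellable i≤k.
v[1] = 2
v[2] = max(2+2, 4+0) = 4
v[3] = max(2+4, 4+2, 12+0) = 12
v[4] = max(2+12, 4+4, 12+2, 8+0) = 14
v[5] = max(2+14, 4+12, 12+4, 8+2, 18+0) = 18
v[6] = max(2+18, 4+14, 12+12, 8+4, 18+2, 21+0) = 24
One optimal cutting: 3 + 3 → $12 + $12 = $24.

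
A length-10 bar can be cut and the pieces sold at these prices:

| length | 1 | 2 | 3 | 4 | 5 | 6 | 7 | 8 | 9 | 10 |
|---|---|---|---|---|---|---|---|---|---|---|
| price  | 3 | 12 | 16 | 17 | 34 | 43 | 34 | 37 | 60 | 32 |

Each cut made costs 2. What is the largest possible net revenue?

66

Consider every possible first cut. v[k] is the best of p[i]+v[k−i] over all sellable i≤k, charging 2 whenever i<k.
v[1] = 3
v[2] = 12
v[3] = 16
v[4] = 22  (first piece 2, then v[2]=12)
v[5] = 34
v[6] = 43
v[7] = 44  (first piece 1, then v[6]=43)
v[8] = 53  (first piece 2, then v[6]=43)
v[9] = 60
v[10] = 66  (first piece 5, then v[5]=34)
One optimal plan: pieces 5 + 5 (1 cut) → 68 − 2 = 66.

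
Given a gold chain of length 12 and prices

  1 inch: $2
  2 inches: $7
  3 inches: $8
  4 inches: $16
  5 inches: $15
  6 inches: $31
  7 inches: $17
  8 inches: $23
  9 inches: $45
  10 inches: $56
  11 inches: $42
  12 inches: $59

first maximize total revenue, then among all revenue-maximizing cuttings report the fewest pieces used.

Build r[k] bottom-up: r[k] = max over allowed piece i of (p[i] + r[k−i]).
r[1] = 2
r[2] = 7
r[3] = 9  (first piece 1, then r[2]=7)
r[4] = 16
r[5] = 18  (first piece 1, then r[4]=16)
r[6] = 31
r[7] = 33  (first piece 1, then r[6]=31)
r[8] = 38  (first piece 2, then r[6]=31)
r[9] = 45
r[10] = 56
r[11] = 58  (first piece 1, then r[10]=56)
r[12] = 63  (first piece 2, then r[10]=56)
Maximum revenue is $63.
Now minimize piece count subject to staying optimal: for each k, pieces[k] = 1 + min over i with p[i]+r[k−i]=r[k] of pieces[k−i].
pieces[9] = 1
pieces[10] = 1
pieces[11] = 2
pieces[12] = 2

2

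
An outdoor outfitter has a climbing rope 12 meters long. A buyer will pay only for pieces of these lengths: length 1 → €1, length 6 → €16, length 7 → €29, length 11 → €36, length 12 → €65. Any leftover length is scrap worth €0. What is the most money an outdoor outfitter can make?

Build best[k] bottom-up: best[k] = max over allowed piece i of (p[i] + best[k−i]).
best[1] = 1
best[2] = 2  (first piece 1, then best[1]=1)
best[3] = 3  (first piece 1, then best[2]=2)
best[4] = 4  (first piece 1, then best[3]=3)
best[5] = 5  (first piece 1, then best[4]=4)
best[6] = max(1+5, 16+0) = 16
best[7] = max(1+16, 16+1, 29+0) = 29
best[8] = max(1+29, 16+2, 29+1) = 30
best[9] = max(1+30, 16+3, 29+2) = 31
best[10] = max(1+31, 16+4, 29+3) = 32
best[11] = max(1+32, 16+5, 29+4, 36+0) = 36
best[12] = max(1+36, 16+16, 29+5, 36+1, 65+0) = 65
One optimal cutting: 12 → €65.

65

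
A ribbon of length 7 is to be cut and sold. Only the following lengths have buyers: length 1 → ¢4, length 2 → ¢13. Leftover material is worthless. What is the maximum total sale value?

Let r[k] be the best obtainable value from length k. For each k, try every first piece i and keep the best of price[i] + r[k−i].
r[1] = 4
r[2] = 13
r[3] = 17  (first piece 1, then r[2]=13)
r[4] = 26  (first piece 2, then r[2]=13)
r[5] = 30  (first piece 1, then r[4]=26)
r[6] = 39  (first piece 2, then r[4]=26)
r[7] = 43  (first piece 1, then r[6]=39)
One optimal cutting: 2 + 2 + 2 + 1 → ¢43.

43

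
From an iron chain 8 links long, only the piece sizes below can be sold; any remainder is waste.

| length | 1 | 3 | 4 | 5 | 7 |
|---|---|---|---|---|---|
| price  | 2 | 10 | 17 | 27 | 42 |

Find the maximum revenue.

Let f[k] be the best obtainable value from length k. For each k, try every first piece i and keep the best of price[i] + f[k−i].
f[1] = 2
f[2] = 4  (first piece 1, then f[1]=2)
f[3] = 10
f[4] = 17
f[5] = 27
f[6] = 29  (first piece 1, then f[5]=27)
f[7] = 42
f[8] = 44  (first piece 1, then f[7]=42)
One optimal cutting: 7 + 1 → $44.

44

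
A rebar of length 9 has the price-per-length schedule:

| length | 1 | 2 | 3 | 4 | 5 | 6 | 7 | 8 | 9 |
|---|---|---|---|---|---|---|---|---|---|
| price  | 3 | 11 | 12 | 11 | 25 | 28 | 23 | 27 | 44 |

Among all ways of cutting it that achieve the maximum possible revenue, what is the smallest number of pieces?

Let r[k] be the best obtainable value from length k. For each k, try every first piece i and keep the best of price[i] + r[k−i].
r[1] = 3
r[2] = 11
r[3] = 14  (first piece 1, then r[2]=11)
r[4] = 22  (first piece 2, then r[2]=11)
r[5] = 25  (first piece 1, then r[4]=22)
r[6] = 33  (first piece 2, then r[4]=22)
r[7] = 36  (first piece 1, then r[6]=33)
r[8] = 44  (first piece 2, then r[6]=33)
r[9] = 47  (first piece 1, then r[8]=44)
Maximum revenue is ₹47.
Now minimize piece count subject to staying optimal: for each k, pieces[k] = 1 + min over i with p[i]+r[k−i]=r[k] of pieces[k−i].
pieces[6] = 3
pieces[7] = 2
pieces[8] = 4
pieces[9] = 3

3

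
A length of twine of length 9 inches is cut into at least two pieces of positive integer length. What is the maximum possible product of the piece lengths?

27

Define P[k] = max over 1≤i<k of i · max(k−i, P[k−i]); the inner max lets the remainder stay uncut if that's better.
Small cases: P[2]=1, P[3]=2, P[4]=4.
P[5] = max(1×4, 2×3, 3×2, 4×1) = 6
P[6] = max(1×6, 2×4, 3×3, 4×2, 5×1) = 9
P[7] = max(1×9, 2×6, 3×4, 4×3, 5×2, 6×1) = 12
P[8] = max(1×12, 2×9, 3×6, …, 6×2, 7×1) = 18
P[9] = max(1×18, 2×12, 3×9, …, 7×2, 8×1) = 27
One optimal split: 3 + 3 + 3; product 3×3×3 = 27.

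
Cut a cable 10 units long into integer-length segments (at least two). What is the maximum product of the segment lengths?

Fill m[k] for k=2..10: at each k try every first piece i and multiply by the better of (k−i) uncut or m[k−i].
Small cases: m[2]=1.
m[3] = max(1*2, 2*1) = 2
m[4] = max(1*3, 2*2, 3*1) = 4
m[5] = max(1*4, 2*3, 3*2, 4*1) = 6
m[6] = max(1*6, 2*4, 3*3, 4*2, 5*1) = 9
m[7] = max(1*9, 2*6, 3*4, 4*3, 5*2, 6*1) = 12
m[8] = max(1*12, 2*9, 3*6, …, 6*2, 7*1) = 18
m[9] = max(1*18, 2*12, 3*9, …, 7*2, 8*1) = 27
m[10] = max(1*27, 2*18, 3*12, …, 8*2, 9*1) = 36
One optimal split: 3 + 3 + 2 + 2; product 3*3*2*2 = 36.

36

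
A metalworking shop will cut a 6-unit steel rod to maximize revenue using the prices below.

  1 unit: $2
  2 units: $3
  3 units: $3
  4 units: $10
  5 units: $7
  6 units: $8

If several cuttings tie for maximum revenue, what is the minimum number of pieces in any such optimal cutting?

Let r[k] be the best obtainable value from length k. For each k, try every first piece i and keep the best of price[i] + r[k−i].
r[1] = 2
r[2] = max(2+2, 3+0) = 4
r[3] = max(2+4, 3+2, 3+0) = 6
r[4] = max(2+6, 3+4, 3+2, 10+0) = 10
r[5] = max(2+10, 3+6, 3+4, 10+2, 7+0) = 12
r[6] = max(2+12, 3+10, 3+6, 10+4, 7+2, 8+0) = 14
Maximum revenue is $14.
Now minimize piece count subject to staying optimal: for each k, pieces[k] = 1 + min over i with p[i]+r[k−i]=r[k] of pieces[k−i].
pieces[3] = 3
pieces[4] = 1
pieces[5] = 2
pieces[6] = 3

3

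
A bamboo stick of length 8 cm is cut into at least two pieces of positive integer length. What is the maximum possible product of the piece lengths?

18

Define m[k] = max over 1≤i<k of i · max(k−i, m[k−i]); the inner max lets the remainder stay uncut if that's better.
m[2] = 1×max(1,0) = 1×1 = 1
m[3] = max(1×2, 2×1) = 2
m[4] = max(1×3, 2×2, 3×1) = 4
m[5] = max(1×4, 2×3, 3×2, 4×1) = 6
m[6] = max(1×6, 2×4, 3×3, 4×2, 5×1) = 9
m[7] = max(1×9, 2×6, 3×4, 4×3, 5×2, 6×1) = 12
m[8] = max(1×12, 2×9, 3×6, …, 6×2, 7×1) = 18
One optimal split: 3 + 3 + 2; product 3×3×2 = 18.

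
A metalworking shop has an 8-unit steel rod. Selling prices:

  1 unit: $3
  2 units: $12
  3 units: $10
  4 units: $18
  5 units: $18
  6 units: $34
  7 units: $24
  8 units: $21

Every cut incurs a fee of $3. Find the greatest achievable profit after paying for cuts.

43

Consider every possible first cut. r[k] is the best of p[i]+r[k−i] over all sellable i≤k, charging 3 whenever i<k.
r[1] = 3
r[2] = 12
r[3] = 12  (first piece 1, then r[2]=12)
r[4] = 21  (first piece 2, then r[2]=12)
r[5] = 21  (first piece 1, then r[4]=21)
r[6] = 34
r[7] = 34  (first piece 1, then r[6]=34)
r[8] = 43  (first piece 2, then r[6]=34)
One optimal plan: pieces 6 + 2 (1 cut) → $46 − $3 = $43.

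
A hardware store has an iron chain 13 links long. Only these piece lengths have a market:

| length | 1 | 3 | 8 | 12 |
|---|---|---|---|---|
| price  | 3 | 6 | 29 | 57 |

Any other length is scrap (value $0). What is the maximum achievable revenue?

60

Let best[k] be the best obtainable value from length k. For each k, try every first piece i and keep the best of price[i] + best[k−i].
best[1] = 3
best[2] = 6  (first piece 1, then best[1]=3)
best[3] = 9  (first piece 1, then best[2]=6)
best[4] = 12  (first piece 1, then best[3]=9)
best[5] = 15  (first piece 1, then best[4]=12)
best[6] = 18  (first piece 1, then best[5]=15)
best[7] = 21  (first piece 1, then best[6]=18)
best[8] = 29
best[9] = 32  (first piece 1, then best[8]=29)
best[10] = 35  (first piece 1, then best[9]=32)
best[11] = 38  (first piece 1, then best[10]=35)
best[12] = 57
best[13] = 60  (first piece 1, then best[12]=57)
One optimal cutting: 12 + 1 → $60.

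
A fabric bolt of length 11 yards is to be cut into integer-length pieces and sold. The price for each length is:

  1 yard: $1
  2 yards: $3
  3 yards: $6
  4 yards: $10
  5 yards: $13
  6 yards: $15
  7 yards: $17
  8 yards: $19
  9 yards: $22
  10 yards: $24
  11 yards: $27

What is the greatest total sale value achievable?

Let best[k] be the best obtainable value from length k. For each k, try every first piece i and keep the best of price[i] + best[k−i].
best[1] = 1
best[2] = 3
best[3] = 6
best[4] = 10
best[5] = 13
best[6] = 15
best[7] = 17
best[8] = 20  (first piece 4, then best[4]=10)
best[9] = 23  (first piece 4, then best[5]=13)
best[10] = 26  (first piece 5, then best[5]=13)
best[11] = 28  (first piece 5, then best[6]=15)
One optimal cutting: 6 + 5 → $15 + $13 = $28.

28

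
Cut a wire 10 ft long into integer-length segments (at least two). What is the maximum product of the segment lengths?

36

Define m[k] = max over 1≤i<k of i · max(k−i, m[k−i]); the inner max lets the remainder stay uncut if that's better.
m[2] = 1*max(1,0) = 1*1 = 1
m[3] = 1*max(2,1) = 1*2 = 2
m[4] = 2*max(2,1) = 2*2 = 4
m[5] = 2*max(3,2) = 2*3 = 6
m[6] = 3*max(3,2) = 3*3 = 9
m[7] = 2*max(5,6) = 2*6 = 12
m[8] = 2*max(6,9) = 2*9 = 18
m[9] = 3*max(6,9) = 3*9 = 27
m[10] = 2*max(8,18) = 2*18 = 36
One optimal split: 3 + 3 + 2 + 2; product 3*3*2*2 = 36.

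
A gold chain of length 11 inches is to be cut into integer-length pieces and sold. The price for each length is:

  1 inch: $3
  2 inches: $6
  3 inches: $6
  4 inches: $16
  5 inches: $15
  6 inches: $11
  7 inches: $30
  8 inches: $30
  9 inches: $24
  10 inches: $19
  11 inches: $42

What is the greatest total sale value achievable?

46

Build v[k] bottom-up: v[k] = max over allowed piece i of (p[i] + v[k−i]).
v[1] = 3
v[2] = 6  (first piece 1, then v[1]=3)
v[3] = 9  (first piece 1, then v[2]=6)
v[4] = 16
v[5] = 19  (first piece 1, then v[4]=16)
v[6] = 22  (first piece 1, then v[5]=19)
v[7] = 30
v[8] = 33  (first piece 1, then v[7]=30)
v[9] = 36  (first piece 1, then v[8]=33)
v[10] = 39  (first piece 1, then v[9]=36)
v[11] = 46  (first piece 4, then v[7]=30)
One optimal cutting: 7 + 4 → $30 + $16 = $46.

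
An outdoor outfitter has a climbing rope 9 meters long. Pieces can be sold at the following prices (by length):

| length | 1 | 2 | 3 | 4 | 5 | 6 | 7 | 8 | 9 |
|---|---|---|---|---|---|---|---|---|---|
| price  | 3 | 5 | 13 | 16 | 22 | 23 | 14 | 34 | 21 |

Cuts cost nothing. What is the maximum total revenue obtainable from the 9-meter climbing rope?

Let r[k] be the best obtainable value from length k. For each k, try every first piece i and keep the best of price[i] + r[k−i].
r[1] = 3
r[2] = max(3+3, 5+0) = 6
r[3] = max(3+6, 5+3, 13+0) = 13
r[4] = max(3+13, 5+6, 13+3, 16+0) = 16
r[5] = max(3+16, 5+13, 13+6, 16+3, 22+0) = 22
r[6] = max(3+22, 5+16, 13+13, 16+6, 22+3, 23+0) = 26
r[7] = max(3+26, 5+22, 13+16, …, 23+3, 14+0) = 29
r[8] = max(3+29, 5+26, 13+22, …, 14+3, 34+0) = 35
r[9] = max(3+35, 5+29, 13+26, …, 34+3, 21+0) = 39
One optimal cutting: 3 + 3 + 3 → €13 + €13 + €13 = €39.

39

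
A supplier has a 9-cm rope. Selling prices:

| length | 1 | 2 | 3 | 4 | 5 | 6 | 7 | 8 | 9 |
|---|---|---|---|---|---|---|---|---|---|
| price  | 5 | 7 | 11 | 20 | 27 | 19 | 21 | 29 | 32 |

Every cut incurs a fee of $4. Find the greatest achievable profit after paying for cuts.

43

Build v[k] bottom-up: v[k] = max over allowed piece i of (p[i] + v[k−i]) − 4 per cut.
v[1] = 5
v[2] = max(5+5-4, 7+0) = 7
v[3] = max(5+7-4, 7+5-4, 11+0) = 11
v[4] = max(5+11-4, 7+7-4, 11+5-4, 20+0) = 20
v[5] = max(5+20-4, 7+11-4, 11+7-4, 20+5-4, 27+0) = 27
v[6] = max(5+27-4, 7+20-4, 11+11-4, 20+7-4, 27+5-4, 19+0) = 28
v[7] = max(5+28-4, 7+27-4, 11+20-4, …, 19+5-4, 21+0) = 30
v[8] = max(5+30-4, 7+28-4, 11+27-4, …, 21+5-4, 29+0) = 36
v[9] = max(5+36-4, 7+30-4, 11+28-4, …, 29+5-4, 32+0) = 43
One optimal plan: pieces 5 + 4 (1 cut) → $47 − $4 = $43.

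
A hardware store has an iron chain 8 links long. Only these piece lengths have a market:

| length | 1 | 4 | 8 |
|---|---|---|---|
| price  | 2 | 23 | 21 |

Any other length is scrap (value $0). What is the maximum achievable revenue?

Let best[k] be the best obtainable value from length k. For each k, try every first piece i and keep the best of price[i] + best[k−i].
best[1] = 2
best[2] = 4  (first piece 1, then best[1]=2)
best[3] = 6  (first piece 1, then best[2]=4)
best[4] = max(2+6, 23+0) = 23
best[5] = max(2+23, 23+2) = 25
best[6] = max(2+25, 23+4) = 27
best[7] = max(2+27, 23+6) = 29
best[8] = max(2+29, 23+23, 21+0) = 46
One optimal cutting: 4 + 4 → $46.

46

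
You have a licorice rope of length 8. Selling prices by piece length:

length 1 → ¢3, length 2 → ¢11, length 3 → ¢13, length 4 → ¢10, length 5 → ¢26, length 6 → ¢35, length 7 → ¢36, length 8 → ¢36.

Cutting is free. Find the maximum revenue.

46

Let best[k] be the best obtainable value from length k. For each k, try every first piece i and keep the best of price[i] + best[k−i].
best[1] = 3
best[2] = 11
best[3] = 14  (first piece 1, then best[2]=11)
best[4] = 22  (first piece 2, then best[2]=11)
best[5] = 26
best[6] = 35
best[7] = 38  (first piece 1, then best[6]=35)
best[8] = 46  (first piece 2, then best[6]=35)
One optimal cutting: 6 + 2 → ¢35 + ¢11 = ¢46.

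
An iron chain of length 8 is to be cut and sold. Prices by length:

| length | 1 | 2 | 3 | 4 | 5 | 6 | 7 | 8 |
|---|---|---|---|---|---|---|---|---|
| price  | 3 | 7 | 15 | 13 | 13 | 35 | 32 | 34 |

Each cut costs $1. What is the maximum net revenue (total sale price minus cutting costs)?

41

Let net[k] be the best obtainable value from length k. For each k, try every first piece i and keep the best of price[i] + net[k−i] minus the 1 cut fee when i<k.
net[1] = 3
net[2] = max(3+3-1, 7+0) = 7
net[3] = max(3+7-1, 7+3-1, 15+0) = 15
net[4] = max(3+15-1, 7+7-1, 15+3-1, 13+0) = 17
net[5] = max(3+17-1, 7+15-1, 15+7-1, 13+3-1, 13+0) = 21
net[6] = max(3+21-1, 7+17-1, 15+15-1, 13+7-1, 13+3-1, 35+0) = 35
net[7] = max(3+35-1, 7+21-1, 15+17-1, …, 35+3-1, 32+0) = 37
net[8] = max(3+37-1, 7+35-1, 15+21-1, …, 32+3-1, 34+0) = 41
One optimal plan: pieces 6 + 2 (1 cut) → $42 − $1 = $41.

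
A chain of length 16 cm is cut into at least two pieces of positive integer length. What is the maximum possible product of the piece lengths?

324

Define m[k] = max over 1≤i<k of i · max(k−i, m[k−i]); the inner max lets the remainder stay uncut if that's better.
Small cases: m[2]=1, m[3]=2, m[4]=4, m[5]=6, m[6]=9, m[7]=12, m[8]=18, m[9]=27, m[10]=36.
m[11] = max(1×36, 2×27, 3×18, …, 9×2, 10×1) = 54
m[12] = max(1×54, 2×36, 3×27, …, 10×2, 11×1) = 81
m[13] = max(1×81, 2×54, 3×36, …, 11×2, 12×1) = 108
m[14] = max(1×108, 2×81, 3×54, …, 12×2, 13×1) = 162
m[15] = max(1×162, 2×108, 3×81, …, 13×2, 14×1) = 243
m[16] = max(1×243, 2×162, 3×108, …, 14×2, 15×1) = 324
One optimal split: 3 + 3 + 3 + 3 + 2 + 2; product 3×3×3×3×2×2 = 324.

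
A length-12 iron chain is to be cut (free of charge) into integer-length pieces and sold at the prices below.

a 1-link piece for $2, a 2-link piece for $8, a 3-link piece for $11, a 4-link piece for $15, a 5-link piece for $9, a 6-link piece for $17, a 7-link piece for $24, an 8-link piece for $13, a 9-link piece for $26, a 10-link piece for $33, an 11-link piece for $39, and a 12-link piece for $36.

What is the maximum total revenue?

48

Consider every possible first cut. r[k] is the best of p[i]+r[k−i] over all sellable i≤k.
r[1] = 2
r[2] = max(2+2, 8+0) = 8
r[3] = max(2+8, 8+2, 11+0) = 11
r[4] = max(2+11, 8+8, 11+2, 15+0) = 16
r[5] = max(2+16, 8+11, 11+8, 15+2, 9+0) = 19
r[6] = max(2+19, 8+16, 11+11, 15+8, 9+2, 17+0) = 24
r[7] = max(2+24, 8+19, 11+16, …, 17+2, 24+0) = 27
r[8] = max(2+27, 8+24, 11+19, …, 24+2, 13+0) = 32
r[9] = max(2+32, 8+27, 11+24, …, 13+2, 26+0) = 35
r[10] = max(2+35, 8+32, 11+27, …, 26+2, 33+0) = 40
r[11] = max(2+40, 8+35, 11+32, …, 33+2, 39+0) = 43
r[12] = max(2+43, 8+40, 11+35, …, 39+2, 36+0) = 48
One optimal cutting: 2 + 2 + 2 + 2 + 2 + 2 → $8 + $8 + $8 + $8 + $8 + $8 = $48.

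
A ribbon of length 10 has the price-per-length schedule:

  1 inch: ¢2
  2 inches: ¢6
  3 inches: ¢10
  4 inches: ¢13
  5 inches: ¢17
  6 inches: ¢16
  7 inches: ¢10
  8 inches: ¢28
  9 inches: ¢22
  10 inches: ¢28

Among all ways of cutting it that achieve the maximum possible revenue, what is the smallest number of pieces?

2

Build r[k] bottom-up: r[k] = max over allowed piece i of (p[i] + r[k−i]).
r[1] = 2
r[2] = max(2+2, 6+0) = 6
r[3] = max(2+6, 6+2, 10+0) = 10
r[4] = max(2+10, 6+6, 10+2, 13+0) = 13
r[5] = max(2+13, 6+10, 10+6, 13+2, 17+0) = 17
r[6] = max(2+17, 6+13, 10+10, 13+6, 17+2, 16+0) = 20
r[7] = max(2+20, 6+17, 10+13, …, 16+2, 10+0) = 23
r[8] = max(2+23, 6+20, 10+17, …, 10+2, 28+0) = 28
r[9] = max(2+28, 6+23, 10+20, …, 28+2, 22+0) = 30
r[10] = max(2+30, 6+28, 10+23, …, 22+2, 28+0) = 34
Maximum revenue is ¢34.
Now minimize piece count subject to staying optimal: for each k, pieces[k] = 1 + min over i with p[i]+r[k−i]=r[k] of pieces[k−i].
pieces[7] = 2
pieces[8] = 1
pieces[9] = 2
pieces[10] = 2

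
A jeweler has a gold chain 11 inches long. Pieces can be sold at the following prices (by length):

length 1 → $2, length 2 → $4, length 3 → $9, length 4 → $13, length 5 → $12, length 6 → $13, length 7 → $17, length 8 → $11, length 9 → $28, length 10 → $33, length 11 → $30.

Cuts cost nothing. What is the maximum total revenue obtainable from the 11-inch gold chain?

Consider every possible first cut. best[k] is the best of p[i]+best[k−i] over all sellable i≤k.
best[1] = 2
best[2] = 4  (first piece 1, then best[1]=2)
best[3] = 9
best[4] = 13
best[5] = 15  (first piece 1, then best[4]=13)
best[6] = 18  (first piece 3, then best[3]=9)
best[7] = 22  (first piece 3, then best[4]=13)
best[8] = 26  (first piece 4, then best[4]=13)
best[9] = 28  (first piece 1, then best[8]=26)
best[10] = 33
best[11] = 35  (first piece 1, then best[10]=33)
One optimal cutting: 10 + 1 → $33 + $2 = $35.

35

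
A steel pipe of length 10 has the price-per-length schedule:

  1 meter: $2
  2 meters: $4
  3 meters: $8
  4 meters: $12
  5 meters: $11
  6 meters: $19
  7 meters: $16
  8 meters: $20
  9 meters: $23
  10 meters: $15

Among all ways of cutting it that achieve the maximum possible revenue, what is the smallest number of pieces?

2

Consider every possible first cut. r[k] is the best of p[i]+r[k−i] over all sellable i≤k.
r[1] = 2
r[2] = max(2+2, 4+0) = 4
r[3] = max(2+4, 4+2, 8+0) = 8
r[4] = max(2+8, 4+4, 8+2, 12+0) = 12
r[5] = max(2+12, 4+8, 8+4, 12+2, 11+0) = 14
r[6] = max(2+14, 4+12, 8+8, 12+4, 11+2, 19+0) = 19
r[7] = max(2+19, 4+14, 8+12, …, 19+2, 16+0) = 21
r[8] = max(2+21, 4+19, 8+14, …, 16+2, 20+0) = 24
r[9] = max(2+24, 4+21, 8+19, …, 20+2, 23+0) = 27
r[10] = max(2+27, 4+24, 8+21, …, 23+2, 15+0) = 31
Maximum revenue is $31.
Now minimize piece count subject to staying optimal: for each k, pieces[k] = 1 + min over i with p[i]+r[k−i]=r[k] of pieces[k−i].
pieces[7] = 2
pieces[8] = 2
pieces[9] = 2
pieces[10] = 2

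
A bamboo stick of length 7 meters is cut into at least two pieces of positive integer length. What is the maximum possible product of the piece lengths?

Define prod[k] = max over 1≤i<k of i · max(k−i, prod[k−i]); the inner max lets the remainder stay uncut if that's better.
prod[2] = 1×max(1,0) = 1×1 = 1
prod[3] = max(1×2, 2×1) = 2
prod[4] = max(1×3, 2×2, 3×1) = 4
prod[5] = max(1×4, 2×3, 3×2, 4×1) = 6
prod[6] = max(1×6, 2×4, 3×3, 4×2, 5×1) = 9
prod[7] = max(1×9, 2×6, 3×4, 4×3, 5×2, 6×1) = 12
One optimal split: 3 + 2 + 2; product 3×2×2 = 12.

12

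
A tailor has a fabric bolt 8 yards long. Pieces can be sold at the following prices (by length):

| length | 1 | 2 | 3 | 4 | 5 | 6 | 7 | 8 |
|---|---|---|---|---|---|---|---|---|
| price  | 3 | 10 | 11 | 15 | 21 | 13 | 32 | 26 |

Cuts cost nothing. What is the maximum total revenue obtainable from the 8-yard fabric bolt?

Consider every possible first cut. best[k] is the best of p[i]+best[k−i] over all sellable i≤k.
best[1] = 3
best[2] = max(3+3, 10+0) = 10
best[3] = max(3+10, 10+3, 11+0) = 13
best[4] = max(3+13, 10+10, 11+3, 15+0) = 20
best[5] = max(3+20, 10+13, 11+10, 15+3, 21+0) = 23
best[6] = max(3+23, 10+20, 11+13, 15+10, 21+3, 13+0) = 30
best[7] = max(3+30, 10+23, 11+20, …, 13+3, 32+0) = 33
best[8] = max(3+33, 10+30, 11+23, …, 32+3, 26+0) = 40
One optimal cutting: 2 + 2 + 2 + 2 → $10 + $10 + $10 + $10 = $40.

40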